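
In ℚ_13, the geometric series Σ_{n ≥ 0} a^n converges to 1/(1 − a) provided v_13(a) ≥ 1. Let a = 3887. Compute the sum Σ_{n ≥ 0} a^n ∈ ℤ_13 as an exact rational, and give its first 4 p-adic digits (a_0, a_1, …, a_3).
Σ a^n = 1/(1 − a) = -1/3886;  first 4 digits = (1, 0, 10, 1)

v_13(a) = 2 ≥ 1, so the series converges in ℤ_13 to 1/(1 − a) = 1/(1 − 3887) = -1/3886. Expand this rational in ℤ_13: compute digits iteratively via d_i = x_i mod 13, x_{i+1} = (x_i − d_i)/13. The first 4 digits are (1, 0, 10, 1).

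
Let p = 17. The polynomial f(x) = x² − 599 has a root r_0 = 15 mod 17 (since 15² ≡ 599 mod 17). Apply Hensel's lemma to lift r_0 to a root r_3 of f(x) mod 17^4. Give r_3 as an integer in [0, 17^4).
r_3 = 53820 (mod 83521)

Hensel's recurrence: r_{i+1} = r_i − f(r_i)·(f′(r_i))^{-1} mod 17^{i+2}, with f′(x) = 2x. Iterate:
  r_0 = 15 (mod 17)
  r_1 = 66 (mod 289)
  r_2 = 4690 (mod 4913)
  r_3 = 53820 (mod 83521)
Final: r_3 = 53820, and one checks f(r_3) ≡ 0 mod 17^4.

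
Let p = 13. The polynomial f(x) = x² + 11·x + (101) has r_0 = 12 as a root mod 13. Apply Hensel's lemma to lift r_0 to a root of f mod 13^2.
r_1 = 64 (mod 169)

Hensel: r_{i+1} = r_i − f(r_i)·(f′(r_i))^{-1} mod 13^{i+2}, f′(x) = 2x + 11. Iterate:
  r_0 = 12 (mod 13)
  r_1 = 64 (mod 169)
Final: r = 64 satisfies f(r) ≡ 0 mod 13^2.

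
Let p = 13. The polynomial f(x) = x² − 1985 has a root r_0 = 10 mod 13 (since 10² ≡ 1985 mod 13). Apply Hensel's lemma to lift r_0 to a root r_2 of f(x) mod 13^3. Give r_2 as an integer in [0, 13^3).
r_2 = 738 (mod 2197)

Hensel's recurrence: r_{i+1} = r_i − f(r_i)·(f′(r_i))^{-1} mod 13^{i+2}, with f′(x) = 2x. Iterate:
  r_0 = 10 (mod 13)
  r_1 = 62 (mod 169)
  r_2 = 738 (mod 2197)
Final: r_2 = 738, and one checks f(r_2) ≡ 0 mod 13^3.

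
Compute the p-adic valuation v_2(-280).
v_2(-280) = 3

v_2(n) is the largest exponent k such that 2^k divides n. Factor out: -280 = -2^3 · 35. (Sign doesn't affect v_p.) So v_2(-280) = 3.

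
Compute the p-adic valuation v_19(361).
v_19(361) = 2

v_19(n) is the largest exponent k such that 19^k divides n. Factor out: 361 = 19^2 · 1. (Sign doesn't affect v_p.) So v_19(361) = 2.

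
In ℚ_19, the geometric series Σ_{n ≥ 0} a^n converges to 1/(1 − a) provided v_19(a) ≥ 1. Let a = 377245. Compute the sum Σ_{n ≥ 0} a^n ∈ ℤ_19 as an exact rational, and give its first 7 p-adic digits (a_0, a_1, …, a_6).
Σ a^n = 1/(1 − a) = -1/377244;  first 7 digits = (1, 0, 0, 17, 2, 0, 4)

v_19(a) = 3 ≥ 1, so the series converges in ℤ_19 to 1/(1 − a) = 1/(1 − 377245) = -1/377244. Expand this rational in ℤ_19: compute digits iteratively via d_i = x_i mod 19, x_{i+1} = (x_i − d_i)/19. The first 7 digits are (1, 0, 0, 17, 2, 0, 4).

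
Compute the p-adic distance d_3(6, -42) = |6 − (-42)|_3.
d_3(6, -42) = 1/3

Step 1 — x − y = 6 − (-42) = 48. Step 2 — v_3(48) = 1 (factor: 48 = (3^1 · 16); the sign does not affect v_p). Step 3 — |x − y|_3 = 3^{-1} = 1/3.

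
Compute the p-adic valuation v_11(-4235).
v_11(-4235) = 2

v_11(n) is the largest exponent k such that 11^k divides n. Factor out: -4235 = -11^2 · 35. (Sign doesn't affect v_p.) So v_11(-4235) = 2.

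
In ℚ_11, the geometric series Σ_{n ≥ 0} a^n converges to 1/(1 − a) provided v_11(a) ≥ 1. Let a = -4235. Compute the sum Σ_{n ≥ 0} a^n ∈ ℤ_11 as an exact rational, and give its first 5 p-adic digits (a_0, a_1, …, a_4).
Σ a^n = 1/(1 − a) = 1/4236;  first 5 digits = (1, 0, 9, 7, 3)

v_11(a) = 2 ≥ 1, so the series converges in ℤ_11 to 1/(1 − a) = 1/(1 − (-4235)) = 1/4236. Expand this rational in ℤ_11: compute digits iteratively via d_i = x_i mod 11, x_{i+1} = (x_i − d_i)/11. The first 5 digits are (1, 0, 9, 7, 3).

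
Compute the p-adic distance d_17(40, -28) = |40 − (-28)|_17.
d_17(40, -28) = 1/17

Step 1 — x − y = 40 − (-28) = 68. Step 2 — v_17(68) = 1 (factor: 68 = (17^1 · 4); the sign does not affect v_p). Step 3 — |x − y|_17 = 17^{-1} = 1/17.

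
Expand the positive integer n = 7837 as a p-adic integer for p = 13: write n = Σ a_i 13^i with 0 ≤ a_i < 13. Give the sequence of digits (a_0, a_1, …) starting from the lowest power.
(a_0, a_1, …) = (11, 4, 7, 3)

Repeated division by 13 gives the digits low-to-high: 7837 = 11 + 4·13^1 + 7·13^2 + 3·13^3. Digit sequence: (11, 4, 7, 3).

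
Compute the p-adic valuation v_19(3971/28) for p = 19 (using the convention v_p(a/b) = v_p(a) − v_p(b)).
v_19(3971/28) = 2

Factor powers of 19 from the numerator and denominator of the reduced fraction: 3971 = 19^2 · 11 and 28 = 19^0 · 28. Apply v_p(a/b) = v_p(a) − v_p(b): v_19(3971/28) = 2 − 0 = 2.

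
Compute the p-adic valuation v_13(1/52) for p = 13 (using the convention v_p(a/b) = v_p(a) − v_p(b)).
v_13(1/52) = -1

Factor powers of 13 from the numerator and denominator of the reduced fraction: 1 = 13^0 · 1 and 52 = 13^1 · 4. Apply v_p(a/b) = v_p(a) − v_p(b): v_13(1/52) = 0 − 1 = -1.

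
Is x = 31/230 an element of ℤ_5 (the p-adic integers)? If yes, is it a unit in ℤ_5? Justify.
x ∉ ℤ_5 (v_5(x) = -1 < 0)

ℤ_5 = {x ∈ ℚ_5 : v_5(x) ≥ 0} and ℤ_5^× = {x ∈ ℤ_5 : v_5(x) = 0}. Here v_5(31/230) = v_5(num) − v_5(den) = -1; compare against these criteria.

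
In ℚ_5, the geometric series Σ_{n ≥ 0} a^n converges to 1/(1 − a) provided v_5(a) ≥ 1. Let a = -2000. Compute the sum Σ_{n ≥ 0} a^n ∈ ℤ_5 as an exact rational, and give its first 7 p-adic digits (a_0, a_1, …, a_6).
Σ a^n = 1/(1 − a) = 1/2001;  first 7 digits = (1, 0, 0, 4, 1, 4, 0)

v_5(a) = 3 ≥ 1, so the series converges in ℤ_5 to 1/(1 − a) = 1/(1 − (-2000)) = 1/2001. Expand this rational in ℤ_5: compute digits iteratively via d_i = x_i mod 5, x_{i+1} = (x_i − d_i)/5. The first 7 digits are (1, 0, 0, 4, 1, 4, 0).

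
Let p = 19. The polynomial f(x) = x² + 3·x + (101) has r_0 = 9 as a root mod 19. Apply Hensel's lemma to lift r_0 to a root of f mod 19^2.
r_1 = 85 (mod 361)

Hensel: r_{i+1} = r_i − f(r_i)·(f′(r_i))^{-1} mod 19^{i+2}, f′(x) = 2x + 3. Iterate:
  r_0 = 9 (mod 19)
  r_1 = 85 (mod 361)
Final: r = 85 satisfies f(r) ≡ 0 mod 19^2.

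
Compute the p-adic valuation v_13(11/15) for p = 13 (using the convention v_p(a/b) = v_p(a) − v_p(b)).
v_13(11/15) = 0

Factor powers of 13 from the numerator and denominator of the reduced fraction: 11 = 13^0 · 11 and 15 = 13^0 · 15. Apply v_p(a/b) = v_p(a) − v_p(b): v_13(11/15) = 0 − 0 = 0.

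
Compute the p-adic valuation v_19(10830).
v_19(10830) = 2

v_19(n) is the largest exponent k such that 19^k divides n. Factor out: 10830 = 19^2 · 30. (Sign doesn't affect v_p.) So v_19(10830) = 2.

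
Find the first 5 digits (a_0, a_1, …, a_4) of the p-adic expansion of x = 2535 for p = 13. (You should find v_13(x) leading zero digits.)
(a_0, …, a_4) = (0, 0, 2, 1, 0)

v_13(2535) = 2, so a_0 = ... = a_1 = 0. Factor out: x = 13^2 · u with u = 15 a unit in ℤ_13. Expand u iteratively via a_{v+i} = u_i mod 13, u_{i+1} = (u_i − a_{v+i})/13:
  u_0 = 15;  a_2 = 2;  u_1 = (u_0 − 2)/13 = 1
  u_1 = 1;  a_3 = 1;  u_2 = (u_1 − 1)/13 = 0
  u_2 = 0;  a_4 = 0;  u_3 = (u_2 − 0)/13 = 0
Digits: (0, 0, 2, 1, 0).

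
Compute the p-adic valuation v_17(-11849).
v_17(-11849) = 2

v_17(n) is the largest exponent k such that 17^k divides n. Factor out: -11849 = -17^2 · 41. (Sign doesn't affect v_p.) So v_17(-11849) = 2.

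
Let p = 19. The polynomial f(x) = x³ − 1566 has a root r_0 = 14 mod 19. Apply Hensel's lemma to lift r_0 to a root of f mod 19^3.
r_2 = 4080 (mod 6859)

Hensel: r_{i+1} = r_i − f(r_i)/f′(r_i) mod 19^{i+2}, where f′(x) = 3x². Iterate:
  r_0 = 14 (mod 19)
  r_1 = 109 (mod 361)
  r_2 = 4080 (mod 6859)
Final: r = 4080 with f(r) ≡ 0 mod 19^3.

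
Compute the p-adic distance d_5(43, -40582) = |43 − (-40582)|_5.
d_5(43, -40582) = 1/3125

Step 1 — x − y = 43 − (-40582) = 40625. Step 2 — v_5(40625) = 5 (factor: 40625 = (5^5 · 13); the sign does not affect v_p). Step 3 — |x − y|_5 = 5^{-5} = 1/3125.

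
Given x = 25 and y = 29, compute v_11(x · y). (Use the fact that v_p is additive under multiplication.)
v_11(725) = 0

v_p(x) = 0 (factor: 25 = 11^0 · 25); v_p(y) = 0 (factor: 29 = 11^0 · 29). Additivity: v_p(xy) = v_p(x) + v_p(y) = 0 + 0 = 0. (Direct check: xy = 725 = 11^0 · (725).)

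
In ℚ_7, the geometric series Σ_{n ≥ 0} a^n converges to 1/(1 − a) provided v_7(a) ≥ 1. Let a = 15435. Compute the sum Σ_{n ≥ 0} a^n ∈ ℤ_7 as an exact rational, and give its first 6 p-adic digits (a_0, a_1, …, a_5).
Σ a^n = 1/(1 − a) = -1/15434;  first 6 digits = (1, 0, 0, 3, 6, 0)

v_7(a) = 3 ≥ 1, so the series converges in ℤ_7 to 1/(1 − a) = 1/(1 − 15435) = -1/15434. Expand this rational in ℤ_7: compute digits iteratively via d_i = x_i mod 7, x_{i+1} = (x_i − d_i)/7. The first 6 digits are (1, 0, 0, 3, 6, 0).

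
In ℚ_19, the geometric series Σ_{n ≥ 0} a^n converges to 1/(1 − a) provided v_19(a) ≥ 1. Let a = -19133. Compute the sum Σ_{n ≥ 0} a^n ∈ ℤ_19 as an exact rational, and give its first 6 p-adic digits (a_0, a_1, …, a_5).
Σ a^n = 1/(1 − a) = 1/19134;  first 6 digits = (1, 0, 4, 16, 15, 14)

v_19(a) = 2 ≥ 1, so the series converges in ℤ_19 to 1/(1 − a) = 1/(1 − (-19133)) = 1/19134. Expand this rational in ℤ_19: compute digits iteratively via d_i = x_i mod 19, x_{i+1} = (x_i − d_i)/19. The first 6 digits are (1, 0, 4, 16, 15, 14).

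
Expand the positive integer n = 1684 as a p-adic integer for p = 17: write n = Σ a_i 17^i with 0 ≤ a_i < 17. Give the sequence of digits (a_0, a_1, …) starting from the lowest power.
(a_0, a_1, …) = (1, 14, 5)

Repeated division by 17 gives the digits low-to-high: 1684 = 1 + 14·17^1 + 5·17^2. Digit sequence: (1, 14, 5).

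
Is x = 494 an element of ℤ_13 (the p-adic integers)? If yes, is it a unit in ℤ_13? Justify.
x ∈ ℤ_13 but not a unit; v_13(x) = 1 > 0

ℤ_13 = {x ∈ ℚ_13 : v_13(x) ≥ 0} and ℤ_13^× = {x ∈ ℤ_13 : v_13(x) = 0}. Here v_13(494) = v_13(num) − v_13(den) = 1; compare against these criteria.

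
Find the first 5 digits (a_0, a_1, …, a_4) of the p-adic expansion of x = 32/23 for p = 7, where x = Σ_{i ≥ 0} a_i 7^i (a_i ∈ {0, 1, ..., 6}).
(a_0, …, a_4) = (2, 6, 4, 6, 3)

v_7(32/23) = 0 (numerator and denominator both coprime to 7), so x ∈ ℤ_7^×. Compute digits iteratively via a_i = x_i mod 7, x_{i+1} = (x_i − a_i)/7, with x_0 = x:
  x_0 = 32/23;  a_0 = 2;  x_1 = (x_0 − 2)/7 = -2/23
  x_1 = -2/23;  a_1 = 6;  x_2 = (x_1 − 6)/7 = -20/23
  x_2 = -20/23;  a_2 = 4;  x_3 = (x_2 − 4)/7 = -16/23
  x_3 = -16/23;  a_3 = 6;  x_4 = (x_3 − 6)/7 = -22/23
  x_4 = -22/23;  a_4 = 3;  x_5 = (x_4 − 3)/7 = -13/23
Digits: (2, 6, 4, 6, 3).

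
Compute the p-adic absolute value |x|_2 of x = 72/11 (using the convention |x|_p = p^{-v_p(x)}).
|72/11|_2 = 1/8

Step 1 — compute v_2(x) by factoring powers of 2 out of the numerator and denominator: v_2(72/11) = 3. Step 2 — apply |x|_p = p^{-v_p(x)} = 2^{-3} = 1/8.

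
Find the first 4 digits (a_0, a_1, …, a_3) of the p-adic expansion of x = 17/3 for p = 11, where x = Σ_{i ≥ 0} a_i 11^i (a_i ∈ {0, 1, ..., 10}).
(a_0, …, a_3) = (2, 4, 7, 3)

v_11(17/3) = 0 (numerator and denominator both coprime to 11), so x ∈ ℤ_11^×. Compute digits iteratively via a_i = x_i mod 11, x_{i+1} = (x_i − a_i)/11, with x_0 = x:
  x_0 = 17/3;  a_0 = 2;  x_1 = (x_0 − 2)/11 = 1/3
  x_1 = 1/3;  a_1 = 4;  x_2 = (x_1 − 4)/11 = -1/3
  x_2 = -1/3;  a_2 = 7;  x_3 = (x_2 − 7)/11 = -2/3
  x_3 = -2/3;  a_3 = 3;  x_4 = (x_3 − 3)/11 = -1/3
Digits: (2, 4, 7, 3).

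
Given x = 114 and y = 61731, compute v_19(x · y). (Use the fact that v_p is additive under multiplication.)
v_19(7037334) = 4

v_p(x) = 1 (factor: 114 = 19^1 · 6); v_p(y) = 3 (factor: 61731 = 19^3 · 9). Additivity: v_p(xy) = v_p(x) + v_p(y) = 1 + 3 = 4. (Direct check: xy = 7037334 = 19^4 · (54).)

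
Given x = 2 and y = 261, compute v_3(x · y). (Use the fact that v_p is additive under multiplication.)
v_3(522) = 2

v_p(x) = 0 (factor: 2 = 3^0 · 2); v_p(y) = 2 (factor: 261 = 3^2 · 29). Additivity: v_p(xy) = v_p(x) + v_p(y) = 0 + 2 = 2. (Direct check: xy = 522 = 3^2 · (58).)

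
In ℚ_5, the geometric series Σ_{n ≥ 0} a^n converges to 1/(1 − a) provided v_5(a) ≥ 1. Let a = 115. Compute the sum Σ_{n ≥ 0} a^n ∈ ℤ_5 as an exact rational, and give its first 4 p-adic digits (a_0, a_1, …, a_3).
Σ a^n = 1/(1 − a) = -1/114;  first 4 digits = (1, 3, 3, 3)

v_5(a) = 1 ≥ 1, so the series converges in ℤ_5 to 1/(1 − a) = 1/(1 − 115) = -1/114. Expand this rational in ℤ_5: compute digits iteratively via d_i = x_i mod 5, x_{i+1} = (x_i − d_i)/5. The first 4 digits are (1, 3, 3, 3).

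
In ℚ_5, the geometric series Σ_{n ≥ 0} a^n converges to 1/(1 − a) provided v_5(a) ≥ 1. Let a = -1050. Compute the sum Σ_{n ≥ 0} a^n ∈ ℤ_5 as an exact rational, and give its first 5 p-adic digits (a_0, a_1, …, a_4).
Σ a^n = 1/(1 − a) = 1/1051;  first 5 digits = (1, 0, 3, 1, 2)

v_5(a) = 2 ≥ 1, so the series converges in ℤ_5 to 1/(1 − a) = 1/(1 − (-1050)) = 1/1051. Expand this rational in ℤ_5: compute digits iteratively via d_i = x_i mod 5, x_{i+1} = (x_i − d_i)/5. The first 5 digits are (1, 0, 3, 1, 2).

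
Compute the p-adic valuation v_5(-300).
v_5(-300) = 2

v_5(n) is the largest exponent k such that 5^k divides n. Factor out: -300 = -5^2 · 12. (Sign doesn't affect v_p.) So v_5(-300) = 2.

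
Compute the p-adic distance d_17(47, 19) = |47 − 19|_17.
d_17(47, 19) = 1

Step 1 — x − y = 47 − 19 = 28. Step 2 — v_17(28) = 0 (factor: 28 = (17^0 · 28); the sign does not affect v_p). Step 3 — |x − y|_17 = 17^{0} = 1.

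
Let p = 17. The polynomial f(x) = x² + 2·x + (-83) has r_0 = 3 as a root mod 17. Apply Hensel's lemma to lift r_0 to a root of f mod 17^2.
r_1 = 156 (mod 289)

Hensel: r_{i+1} = r_i − f(r_i)·(f′(r_i))^{-1} mod 17^{i+2}, f′(x) = 2x + 2. Iterate:
  r_0 = 3 (mod 17)
  r_1 = 156 (mod 289)
Final: r = 156 satisfies f(r) ≡ 0 mod 17^2.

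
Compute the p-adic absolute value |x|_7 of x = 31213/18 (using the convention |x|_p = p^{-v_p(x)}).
|31213/18|_7 = 1/2401

Step 1 — compute v_7(x) by factoring powers of 7 out of the numerator and denominator: v_7(31213/18) = 4. Step 2 — apply |x|_p = p^{-v_p(x)} = 7^{-4} = 1/2401.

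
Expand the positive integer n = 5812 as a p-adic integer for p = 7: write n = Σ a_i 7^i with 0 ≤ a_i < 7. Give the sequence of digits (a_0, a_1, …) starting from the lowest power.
(a_0, a_1, …) = (2, 4, 6, 2, 2)

Repeated division by 7 gives the digits low-to-high: 5812 = 2 + 4·7^1 + 6·7^2 + 2·7^3 + 2·7^4. Digit sequence: (2, 4, 6, 2, 2).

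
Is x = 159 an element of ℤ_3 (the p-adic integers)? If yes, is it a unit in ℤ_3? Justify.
x ∈ ℤ_3 but not a unit; v_3(x) = 1 > 0

ℤ_3 = {x ∈ ℚ_3 : v_3(x) ≥ 0} and ℤ_3^× = {x ∈ ℤ_3 : v_3(x) = 0}. Here v_3(159) = v_3(num) − v_3(den) = 1; compare against these criteria.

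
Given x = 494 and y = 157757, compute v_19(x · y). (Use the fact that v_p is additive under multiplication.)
v_19(77931958) = 4

v_p(x) = 1 (factor: 494 = 19^1 · 26); v_p(y) = 3 (factor: 157757 = 19^3 · 23). Additivity: v_p(xy) = v_p(x) + v_p(y) = 1 + 3 = 4. (Direct check: xy = 77931958 = 19^4 · (598).)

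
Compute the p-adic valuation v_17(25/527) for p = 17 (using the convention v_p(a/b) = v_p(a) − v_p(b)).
v_17(25/527) = -1

Factor powers of 17 from the numerator and denominator of the reduced fraction: 25 = 17^0 · 25 and 527 = 17^1 · 31. Apply v_p(a/b) = v_p(a) − v_p(b): v_17(25/527) = 0 − 1 = -1.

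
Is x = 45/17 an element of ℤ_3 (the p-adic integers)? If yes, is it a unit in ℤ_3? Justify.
x ∈ ℤ_3 but not a unit; v_3(x) = 2 > 0

ℤ_3 = {x ∈ ℚ_3 : v_3(x) ≥ 0} and ℤ_3^× = {x ∈ ℤ_3 : v_3(x) = 0}. Here v_3(45/17) = v_3(num) − v_3(den) = 2; compare against these criteria.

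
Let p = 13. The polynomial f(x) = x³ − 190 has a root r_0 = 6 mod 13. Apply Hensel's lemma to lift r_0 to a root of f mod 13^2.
r_1 = 84 (mod 169)

Hensel: r_{i+1} = r_i − f(r_i)/f′(r_i) mod 13^{i+2}, where f′(x) = 3x². Iterate:
  r_0 = 6 (mod 13)
  r_1 = 84 (mod 169)
Final: r = 84 with f(r) ≡ 0 mod 13^2.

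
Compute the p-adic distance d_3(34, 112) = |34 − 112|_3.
d_3(34, 112) = 1/3

Step 1 — x − y = 34 − 112 = -78. Step 2 — v_3(-78) = 1 (factor: -78 = −(3^1 · 26); the sign does not affect v_p). Step 3 — |x − y|_3 = 3^{-1} = 1/3.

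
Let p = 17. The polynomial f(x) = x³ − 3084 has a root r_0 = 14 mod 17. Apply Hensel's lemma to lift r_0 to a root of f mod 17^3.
r_2 = 2071 (mod 4913)

Hensel: r_{i+1} = r_i − f(r_i)/f′(r_i) mod 17^{i+2}, where f′(x) = 3x². Iterate:
  r_0 = 14 (mod 17)
  r_1 = 48 (mod 289)
  r_2 = 2071 (mod 4913)
Final: r = 2071 with f(r) ≡ 0 mod 17^3.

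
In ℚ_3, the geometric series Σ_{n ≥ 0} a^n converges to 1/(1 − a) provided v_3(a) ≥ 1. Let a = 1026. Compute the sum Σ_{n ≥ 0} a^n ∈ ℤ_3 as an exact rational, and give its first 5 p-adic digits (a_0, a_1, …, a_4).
Σ a^n = 1/(1 − a) = -1/1025;  first 5 digits = (1, 0, 0, 2, 0)

v_3(a) = 3 ≥ 1, so the series converges in ℤ_3 to 1/(1 − a) = 1/(1 − 1026) = -1/1025. Expand this rational in ℤ_3: compute digits iteratively via d_i = x_i mod 3, x_{i+1} = (x_i − d_i)/3. The first 5 digits are (1, 0, 0, 2, 0).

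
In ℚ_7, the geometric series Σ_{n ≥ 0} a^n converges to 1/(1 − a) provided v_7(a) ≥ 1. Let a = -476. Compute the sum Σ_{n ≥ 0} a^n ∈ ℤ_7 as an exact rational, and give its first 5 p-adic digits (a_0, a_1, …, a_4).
Σ a^n = 1/(1 − a) = 1/477;  first 5 digits = (1, 2, 1, 2, 5)

v_7(a) = 1 ≥ 1, so the series converges in ℤ_7 to 1/(1 − a) = 1/(1 − (-476)) = 1/477. Expand this rational in ℤ_7: compute digits iteratively via d_i = x_i mod 7, x_{i+1} = (x_i − d_i)/7. The first 5 digits are (1, 2, 1, 2, 5).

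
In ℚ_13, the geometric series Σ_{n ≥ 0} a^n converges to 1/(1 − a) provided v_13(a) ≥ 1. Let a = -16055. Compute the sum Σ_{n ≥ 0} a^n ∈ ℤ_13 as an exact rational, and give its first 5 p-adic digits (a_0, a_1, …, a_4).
Σ a^n = 1/(1 − a) = 1/16056;  first 5 digits = (1, 0, 9, 5, 2)

v_13(a) = 2 ≥ 1, so the series converges in ℤ_13 to 1/(1 − a) = 1/(1 − (-16055)) = 1/16056. Expand this rational in ℤ_13: compute digits iteratively via d_i = x_i mod 13, x_{i+1} = (x_i − d_i)/13. The first 5 digits are (1, 0, 9, 5, 2).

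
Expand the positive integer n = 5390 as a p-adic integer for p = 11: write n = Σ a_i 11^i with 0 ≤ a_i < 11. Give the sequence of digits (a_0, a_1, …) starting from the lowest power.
(a_0, a_1, …) = (0, 6, 0, 4)

Repeated division by 11 gives the digits low-to-high: 5390 = 6·11^1 + 4·11^3. Digit sequence: (0, 6, 0, 4).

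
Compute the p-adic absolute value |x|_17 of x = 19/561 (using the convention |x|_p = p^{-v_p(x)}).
|19/561|_17 = 17

Step 1 — compute v_17(x) by factoring powers of 17 out of the numerator and denominator: v_17(19/561) = -1. Step 2 — apply |x|_p = p^{-v_p(x)} = 17^{1} = 17.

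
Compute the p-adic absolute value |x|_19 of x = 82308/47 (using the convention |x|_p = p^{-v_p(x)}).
|82308/47|_19 = 1/6859

Step 1 — compute v_19(x) by factoring powers of 19 out of the numerator and denominator: v_19(82308/47) = 3. Step 2 — apply |x|_p = p^{-v_p(x)} = 19^{-3} = 1/6859.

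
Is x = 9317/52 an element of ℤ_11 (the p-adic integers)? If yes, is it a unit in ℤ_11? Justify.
x ∈ ℤ_11 but not a unit; v_11(x) = 3 > 0

ℤ_11 = {x ∈ ℚ_11 : v_11(x) ≥ 0} and ℤ_11^× = {x ∈ ℤ_11 : v_11(x) = 0}. Here v_11(9317/52) = v_11(num) − v_11(den) = 3; compare against these criteria.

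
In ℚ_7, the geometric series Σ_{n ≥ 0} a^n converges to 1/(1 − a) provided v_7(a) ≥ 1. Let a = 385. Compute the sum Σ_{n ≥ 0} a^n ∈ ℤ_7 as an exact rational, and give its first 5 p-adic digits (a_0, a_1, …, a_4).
Σ a^n = 1/(1 − a) = -1/384;  first 5 digits = (1, 6, 1, 5, 2)

v_7(a) = 1 ≥ 1, so the series converges in ℤ_7 to 1/(1 − a) = 1/(1 − 385) = -1/384. Expand this rational in ℤ_7: compute digits iteratively via d_i = x_i mod 7, x_{i+1} = (x_i − d_i)/7. The first 5 digits are (1, 6, 1, 5, 2).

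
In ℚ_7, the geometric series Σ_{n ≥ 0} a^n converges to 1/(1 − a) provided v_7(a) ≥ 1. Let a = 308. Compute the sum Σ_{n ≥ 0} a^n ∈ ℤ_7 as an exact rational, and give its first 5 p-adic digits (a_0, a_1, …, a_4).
Σ a^n = 1/(1 − a) = -1/307;  first 5 digits = (1, 2, 3, 5, 2)

v_7(a) = 1 ≥ 1, so the series converges in ℤ_7 to 1/(1 − a) = 1/(1 − 308) = -1/307. Expand this rational in ℤ_7: compute digits iteratively via d_i = x_i mod 7, x_{i+1} = (x_i − d_i)/7. The first 5 digits are (1, 2, 3, 5, 2).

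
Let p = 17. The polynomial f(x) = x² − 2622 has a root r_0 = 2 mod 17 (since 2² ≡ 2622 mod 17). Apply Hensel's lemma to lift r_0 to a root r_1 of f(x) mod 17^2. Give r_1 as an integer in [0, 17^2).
r_1 = 223 (mod 289)

Hensel's recurrence: r_{i+1} = r_i − f(r_i)·(f′(r_i))^{-1} mod 17^{i+2}, with f′(x) = 2x. Iterate:
  r_0 = 2 (mod 17)
  r_1 = 223 (mod 289)
Final: r_1 = 223, and one checks f(r_1) ≡ 0 mod 17^2.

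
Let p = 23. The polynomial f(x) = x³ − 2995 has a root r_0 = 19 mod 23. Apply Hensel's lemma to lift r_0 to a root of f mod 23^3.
r_2 = 4435 (mod 12167)

Hensel: r_{i+1} = r_i − f(r_i)/f′(r_i) mod 23^{i+2}, where f′(x) = 3x². Iterate:
  r_0 = 19 (mod 23)
  r_1 = 203 (mod 529)
  r_2 = 4435 (mod 12167)
Final: r = 4435 with f(r) ≡ 0 mod 23^3.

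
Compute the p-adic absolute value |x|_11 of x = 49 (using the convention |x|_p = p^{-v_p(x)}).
|49|_11 = 1

Step 1 — compute v_11(x) by factoring powers of 11 out of the numerator and denominator: v_11(49) = 0. Step 2 — apply |x|_p = p^{-v_p(x)} = 11^{0} = 1.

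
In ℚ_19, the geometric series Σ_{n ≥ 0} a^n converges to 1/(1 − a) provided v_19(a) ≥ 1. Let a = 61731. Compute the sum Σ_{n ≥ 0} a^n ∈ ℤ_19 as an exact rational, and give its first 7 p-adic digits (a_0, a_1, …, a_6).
Σ a^n = 1/(1 − a) = -1/61730;  first 7 digits = (1, 0, 0, 9, 0, 0, 5)

v_19(a) = 3 ≥ 1, so the series converges in ℤ_19 to 1/(1 − a) = 1/(1 − 61731) = -1/61730. Expand this rational in ℤ_19: compute digits iteratively via d_i = x_i mod 19, x_{i+1} = (x_i − d_i)/19. The first 7 digits are (1, 0, 0, 9, 0, 0, 5).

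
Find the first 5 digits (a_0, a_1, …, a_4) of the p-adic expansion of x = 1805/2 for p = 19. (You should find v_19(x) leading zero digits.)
(a_0, …, a_4) = (0, 0, 12, 9, 9)

v_19(1805/2) = 2, so a_0 = ... = a_1 = 0. Factor out: x = 19^2 · u with u = 5/2 a unit in ℤ_19. Expand u iteratively via a_{v+i} = u_i mod 19, u_{i+1} = (u_i − a_{v+i})/19:
  u_0 = 5/2;  a_2 = 12;  u_1 = (u_0 − 12)/19 = -1/2
  u_1 = -1/2;  a_3 = 9;  u_2 = (u_1 − 9)/19 = -1/2
  u_2 = -1/2;  a_4 = 9;  u_3 = (u_2 − 9)/19 = -1/2
Digits: (0, 0, 12, 9, 9).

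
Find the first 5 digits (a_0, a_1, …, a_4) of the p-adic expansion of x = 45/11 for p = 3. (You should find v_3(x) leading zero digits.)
(a_0, …, a_4) = (0, 0, 1, 2, 2)

v_3(45/11) = 2, so a_0 = ... = a_1 = 0. Factor out: x = 3^2 · u with u = 5/11 a unit in ℤ_3. Expand u iteratively via a_{v+i} = u_i mod 3, u_{i+1} = (u_i − a_{v+i})/3:
  u_0 = 5/11;  a_2 = 1;  u_1 = (u_0 − 1)/3 = -2/11
  u_1 = -2/11;  a_3 = 2;  u_2 = (u_1 − 2)/3 = -8/11
  u_2 = -8/11;  a_4 = 2;  u_3 = (u_2 − 2)/3 = -10/11
Digits: (0, 0, 1, 2, 2).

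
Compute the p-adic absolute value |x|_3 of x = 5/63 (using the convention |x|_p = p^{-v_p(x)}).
|5/63|_3 = 9

Step 1 — compute v_3(x) by factoring powers of 3 out of the numerator and denominator: v_3(5/63) = -2. Step 2 — apply |x|_p = p^{-v_p(x)} = 3^{2} = 9.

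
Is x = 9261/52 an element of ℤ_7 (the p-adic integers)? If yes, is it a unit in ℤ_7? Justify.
x ∈ ℤ_7 but not a unit; v_7(x) = 3 > 0

ℤ_7 = {x ∈ ℚ_7 : v_7(x) ≥ 0} and ℤ_7^× = {x ∈ ℤ_7 : v_7(x) = 0}. Here v_7(9261/52) = v_7(num) − v_7(den) = 3; compare against these criteria.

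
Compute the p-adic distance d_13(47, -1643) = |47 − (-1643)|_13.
d_13(47, -1643) = 1/169

Step 1 — x − y = 47 − (-1643) = 1690. Step 2 — v_13(1690) = 2 (factor: 1690 = (13^2 · 10); the sign does not affect v_p). Step 3 — |x − y|_13 = 13^{-2} = 1/169.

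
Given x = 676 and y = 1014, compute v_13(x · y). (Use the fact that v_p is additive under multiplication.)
v_13(685464) = 4

v_p(x) = 2 (factor: 676 = 13^2 · 4); v_p(y) = 2 (factor: 1014 = 13^2 · 6). Additivity: v_p(xy) = v_p(x) + v_p(y) = 2 + 2 = 4. (Direct check: xy = 685464 = 13^4 · (24).)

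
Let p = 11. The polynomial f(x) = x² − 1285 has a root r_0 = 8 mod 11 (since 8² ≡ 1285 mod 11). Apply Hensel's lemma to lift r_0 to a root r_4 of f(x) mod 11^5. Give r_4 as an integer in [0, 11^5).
r_4 = 117598 (mod 161051)

Hensel's recurrence: r_{i+1} = r_i − f(r_i)·(f′(r_i))^{-1} mod 11^{i+2}, with f′(x) = 2x. Iterate:
  r_0 = 8 (mod 11)
  r_1 = 107 (mod 121)
  r_2 = 470 (mod 1331)
  r_3 = 470 (mod 14641)
  r_4 = 117598 (mod 161051)
Final: r_4 = 117598, and one checks f(r_4) ≡ 0 mod 11^5.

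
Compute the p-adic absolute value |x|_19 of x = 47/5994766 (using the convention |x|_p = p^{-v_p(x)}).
|47/5994766|_19 = 130321

Step 1 — compute v_19(x) by factoring powers of 19 out of the numerator and denominator: v_19(47/5994766) = -4. Step 2 — apply |x|_p = p^{-v_p(x)} = 19^{4} = 130321.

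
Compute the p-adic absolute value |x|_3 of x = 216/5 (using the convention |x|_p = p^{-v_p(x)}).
|216/5|_3 = 1/27

Step 1 — compute v_3(x) by factoring powers of 3 out of the numerator and denominator: v_3(216/5) = 3. Step 2 — apply |x|_p = p^{-v_p(x)} = 3^{-3} = 1/27.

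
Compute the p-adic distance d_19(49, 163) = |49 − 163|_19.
d_19(49, 163) = 1/19

Step 1 — x − y = 49 − 163 = -114. Step 2 — v_19(-114) = 1 (factor: -114 = −(19^1 · 6); the sign does not affect v_p). Step 3 — |x − y|_19 = 19^{-1} = 1/19.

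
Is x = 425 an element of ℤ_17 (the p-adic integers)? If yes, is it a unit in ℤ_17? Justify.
x ∈ ℤ_17 but not a unit; v_17(x) = 1 > 0

ℤ_17 = {x ∈ ℚ_17 : v_17(x) ≥ 0} and ℤ_17^× = {x ∈ ℤ_17 : v_17(x) = 0}. Here v_17(425) = v_17(num) − v_17(den) = 1; compare against these criteria.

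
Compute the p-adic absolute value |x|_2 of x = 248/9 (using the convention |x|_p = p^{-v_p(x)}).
|248/9|_2 = 1/8

Step 1 — compute v_2(x) by factoring powers of 2 out of the numerator and denominator: v_2(248/9) = 3. Step 2 — apply |x|_p = p^{-v_p(x)} = 2^{-3} = 1/8.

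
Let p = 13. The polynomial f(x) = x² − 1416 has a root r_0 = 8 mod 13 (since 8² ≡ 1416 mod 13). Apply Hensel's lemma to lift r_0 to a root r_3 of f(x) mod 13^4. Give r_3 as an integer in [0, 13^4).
r_3 = 14373 (mod 28561)

Hensel's recurrence: r_{i+1} = r_i − f(r_i)·(f′(r_i))^{-1} mod 13^{i+2}, with f′(x) = 2x. Iterate:
  r_0 = 8 (mod 13)
  r_1 = 8 (mod 169)
  r_2 = 1191 (mod 2197)
  r_3 = 14373 (mod 28561)
Final: r_3 = 14373, and one checks f(r_3) ≡ 0 mod 13^4.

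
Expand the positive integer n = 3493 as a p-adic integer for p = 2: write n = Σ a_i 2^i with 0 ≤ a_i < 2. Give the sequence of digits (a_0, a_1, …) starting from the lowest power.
(a_0, a_1, …) = (1, 0, 1, 0, 0, 1, 0, 1, 1, 0, 1, 1)

Repeated division by 2 gives the digits low-to-high: 3493 = 1 + 1·2^2 + 1·2^5 + 1·2^7 + 1·2^8 + 1·2^10 + 1·2^11. Digit sequence: (1, 0, 1, 0, 0, 1, 0, 1, 1, 0, 1, 1).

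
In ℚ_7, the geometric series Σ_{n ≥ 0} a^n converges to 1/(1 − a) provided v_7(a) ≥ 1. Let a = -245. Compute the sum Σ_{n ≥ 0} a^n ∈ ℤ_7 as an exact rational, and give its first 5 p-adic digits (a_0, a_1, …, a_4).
Σ a^n = 1/(1 − a) = 1/246;  first 5 digits = (1, 0, 2, 6, 3)

v_7(a) = 2 ≥ 1, so the series converges in ℤ_7 to 1/(1 − a) = 1/(1 − (-245)) = 1/246. Expand this rational in ℤ_7: compute digits iteratively via d_i = x_i mod 7, x_{i+1} = (x_i − d_i)/7. The first 5 digits are (1, 0, 2, 6, 3).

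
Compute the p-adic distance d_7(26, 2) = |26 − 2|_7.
d_7(26, 2) = 1

Step 1 — x − y = 26 − 2 = 24. Step 2 — v_7(24) = 0 (factor: 24 = (7^0 · 24); the sign does not affect v_p). Step 3 — |x − y|_7 = 7^{0} = 1.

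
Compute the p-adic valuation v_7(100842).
v_7(100842) = 5

v_7(n) is the largest exponent k such that 7^k divides n. Factor out: 100842 = 7^5 · 6. (Sign doesn't affect v_p.) So v_7(100842) = 5.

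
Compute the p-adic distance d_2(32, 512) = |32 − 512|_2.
d_2(32, 512) = 1/32

Step 1 — x − y = 32 − 512 = -480. Step 2 — v_2(-480) = 5 (factor: -480 = −(2^5 · 15); the sign does not affect v_p). Step 3 — |x − y|_2 = 2^{-5} = 1/32.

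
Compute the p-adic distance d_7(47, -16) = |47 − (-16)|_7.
d_7(47, -16) = 1/7

Step 1 — x − y = 47 − (-16) = 63. Step 2 — v_7(63) = 1 (factor: 63 = (7^1 · 9); the sign does not affect v_p). Step 3 — |x − y|_7 = 7^{-1} = 1/7.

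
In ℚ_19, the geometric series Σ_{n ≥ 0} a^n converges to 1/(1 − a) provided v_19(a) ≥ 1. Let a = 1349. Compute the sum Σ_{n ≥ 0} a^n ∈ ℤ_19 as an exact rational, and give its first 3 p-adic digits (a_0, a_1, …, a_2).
Σ a^n = 1/(1 − a) = -1/1348;  first 3 digits = (1, 14, 9)

v_19(a) = 1 ≥ 1, so the series converges in ℤ_19 to 1/(1 − a) = 1/(1 − 1349) = -1/1348. Expand this rational in ℤ_19: compute digits iteratively via d_i = x_i mod 19, x_{i+1} = (x_i − d_i)/19. The first 3 digits are (1, 14, 9).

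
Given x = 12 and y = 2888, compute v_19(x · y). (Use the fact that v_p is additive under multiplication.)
v_19(34656) = 2

v_p(x) = 0 (factor: 12 = 19^0 · 12); v_p(y) = 2 (factor: 2888 = 19^2 · 8). Additivity: v_p(xy) = v_p(x) + v_p(y) = 0 + 2 = 2. (Direct check: xy = 34656 = 19^2 · (96).)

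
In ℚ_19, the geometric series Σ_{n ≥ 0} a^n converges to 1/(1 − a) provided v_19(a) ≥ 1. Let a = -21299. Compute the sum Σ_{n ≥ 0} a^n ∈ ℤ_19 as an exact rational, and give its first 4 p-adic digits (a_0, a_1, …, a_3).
Σ a^n = 1/(1 − a) = 1/21300;  first 4 digits = (1, 0, 17, 15)

v_19(a) = 2 ≥ 1, so the series converges in ℤ_19 to 1/(1 − a) = 1/(1 − (-21299)) = 1/21300. Expand this rational in ℤ_19: compute digits iteratively via d_i = x_i mod 19, x_{i+1} = (x_i − d_i)/19. The first 4 digits are (1, 0, 17, 15).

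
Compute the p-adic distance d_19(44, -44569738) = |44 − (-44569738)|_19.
d_19(44, -44569738) = 1/2476099

Step 1 — x − y = 44 − (-44569738) = 44569782. Step 2 — v_19(44569782) = 5 (factor: 44569782 = (19^5 · 18); the sign does not affect v_p). Step 3 — |x − y|_19 = 19^{-5} = 1/2476099.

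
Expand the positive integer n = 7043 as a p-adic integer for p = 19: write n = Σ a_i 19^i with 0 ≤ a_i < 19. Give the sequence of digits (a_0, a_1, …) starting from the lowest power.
(a_0, a_1, …) = (13, 9, 0, 1)

Repeated division by 19 gives the digits low-to-high: 7043 = 13 + 9·19^1 + 1·19^3. Digit sequence: (13, 9, 0, 1).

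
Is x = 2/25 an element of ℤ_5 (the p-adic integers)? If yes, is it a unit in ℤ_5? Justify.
x ∉ ℤ_5 (v_5(x) = -2 < 0)

ℤ_5 = {x ∈ ℚ_5 : v_5(x) ≥ 0} and ℤ_5^× = {x ∈ ℤ_5 : v_5(x) = 0}. Here v_5(2/25) = v_5(num) − v_5(den) = -2; compare against these criteria.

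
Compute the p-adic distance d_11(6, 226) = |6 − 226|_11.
d_11(6, 226) = 1/11

Step 1 — x − y = 6 − 226 = -220. Step 2 — v_11(-220) = 1 (factor: -220 = −(11^1 · 20); the sign does not affect v_p). Step 3 — |x − y|_11 = 11^{-1} = 1/11.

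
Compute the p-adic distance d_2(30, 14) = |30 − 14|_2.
d_2(30, 14) = 1/16

Step 1 — x − y = 30 − 14 = 16. Step 2 — v_2(16) = 4 (factor: 16 = (2^4 · 1); the sign does not affect v_p). Step 3 — |x − y|_2 = 2^{-4} = 1/16.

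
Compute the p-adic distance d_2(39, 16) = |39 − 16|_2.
d_2(39, 16) = 1

Step 1 — x − y = 39 − 16 = 23. Step 2 — v_2(23) = 0 (factor: 23 = (2^0 · 23); the sign does not affect v_p). Step 3 — |x − y|_2 = 2^{0} = 1.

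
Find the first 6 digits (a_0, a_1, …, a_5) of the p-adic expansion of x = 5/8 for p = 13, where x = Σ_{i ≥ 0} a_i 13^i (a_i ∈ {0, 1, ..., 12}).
(a_0, …, a_5) = (12, 4, 11, 4, 11, 4)

v_13(5/8) = 0 (numerator and denominator both coprime to 13), so x ∈ ℤ_13^×. Compute digits iteratively via a_i = x_i mod 13, x_{i+1} = (x_i − a_i)/13, with x_0 = x:
  x_0 = 5/8;  a_0 = 12;  x_1 = (x_0 − 12)/13 = -7/8
  x_1 = -7/8;  a_1 = 4;  x_2 = (x_1 − 4)/13 = -3/8
  x_2 = -3/8;  a_2 = 11;  x_3 = (x_2 − 11)/13 = -7/8
  x_3 = -7/8;  a_3 = 4;  x_4 = (x_3 − 4)/13 = -3/8
  x_4 = -3/8;  a_4 = 11;  x_5 = (x_4 − 11)/13 = -7/8
  x_5 = -7/8;  a_5 = 4;  x_6 = (x_5 − 4)/13 = -3/8
Digits: (12, 4, 11, 4, 11, 4).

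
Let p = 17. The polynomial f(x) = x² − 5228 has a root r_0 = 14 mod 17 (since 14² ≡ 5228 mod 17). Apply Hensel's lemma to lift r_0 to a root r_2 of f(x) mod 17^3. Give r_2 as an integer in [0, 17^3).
r_2 = 2836 (mod 4913)

Hensel's recurrence: r_{i+1} = r_i − f(r_i)·(f′(r_i))^{-1} mod 17^{i+2}, with f′(x) = 2x. Iterate:
  r_0 = 14 (mod 17)
  r_1 = 235 (mod 289)
  r_2 = 2836 (mod 4913)
Final: r_2 = 2836, and one checks f(r_2) ≡ 0 mod 17^3.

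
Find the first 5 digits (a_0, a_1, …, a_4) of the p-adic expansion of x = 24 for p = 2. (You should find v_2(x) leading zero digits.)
(a_0, …, a_4) = (0, 0, 0, 1, 1)

v_2(24) = 3, so a_0 = ... = a_2 = 0. Factor out: x = 2^3 · u with u = 3 a unit in ℤ_2. Expand u iteratively via a_{v+i} = u_i mod 2, u_{i+1} = (u_i − a_{v+i})/2:
  u_0 = 3;  a_3 = 1;  u_1 = (u_0 − 1)/2 = 1
  u_1 = 1;  a_4 = 1;  u_2 = (u_1 − 1)/2 = 0
Digits: (0, 0, 0, 1, 1).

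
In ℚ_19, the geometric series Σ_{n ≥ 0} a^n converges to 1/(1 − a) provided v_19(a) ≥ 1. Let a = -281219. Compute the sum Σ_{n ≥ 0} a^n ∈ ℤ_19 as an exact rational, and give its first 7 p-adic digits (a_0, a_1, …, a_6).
Σ a^n = 1/(1 − a) = 1/281220;  first 7 digits = (1, 0, 0, 16, 16, 18, 8)

v_19(a) = 3 ≥ 1, so the series converges in ℤ_19 to 1/(1 − a) = 1/(1 − (-281219)) = 1/281220. Expand this rational in ℤ_19: compute digits iteratively via d_i = x_i mod 19, x_{i+1} = (x_i − d_i)/19. The first 7 digits are (1, 0, 0, 16, 16, 18, 8).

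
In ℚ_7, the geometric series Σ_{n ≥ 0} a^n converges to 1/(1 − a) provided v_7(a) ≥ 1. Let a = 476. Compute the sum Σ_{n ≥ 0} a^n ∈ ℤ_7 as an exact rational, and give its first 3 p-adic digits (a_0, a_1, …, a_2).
Σ a^n = 1/(1 − a) = -1/475;  first 3 digits = (1, 5, 6)

v_7(a) = 1 ≥ 1, so the series converges in ℤ_7 to 1/(1 − a) = 1/(1 − 476) = -1/475. Expand this rational in ℤ_7: compute digits iteratively via d_i = x_i mod 7, x_{i+1} = (x_i − d_i)/7. The first 3 digits are (1, 5, 6).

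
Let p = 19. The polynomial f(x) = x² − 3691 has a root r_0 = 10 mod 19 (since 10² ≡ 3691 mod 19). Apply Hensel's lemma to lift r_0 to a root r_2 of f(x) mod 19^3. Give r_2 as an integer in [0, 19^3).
r_2 = 3601 (mod 6859)

Hensel's recurrence: r_{i+1} = r_i − f(r_i)·(f′(r_i))^{-1} mod 19^{i+2}, with f′(x) = 2x. Iterate:
  r_0 = 10 (mod 19)
  r_1 = 352 (mod 361)
  r_2 = 3601 (mod 6859)
Final: r_2 = 3601, and one checks f(r_2) ≡ 0 mod 19^3.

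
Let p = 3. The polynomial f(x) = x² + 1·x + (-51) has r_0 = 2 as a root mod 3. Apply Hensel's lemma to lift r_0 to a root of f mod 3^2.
r_1 = 2 (mod 9)

Hensel: r_{i+1} = r_i − f(r_i)·(f′(r_i))^{-1} mod 3^{i+2}, f′(x) = 2x + 1. Iterate:
  r_0 = 2 (mod 3)
  r_1 = 2 (mod 9)
Final: r = 2 satisfies f(r) ≡ 0 mod 3^2.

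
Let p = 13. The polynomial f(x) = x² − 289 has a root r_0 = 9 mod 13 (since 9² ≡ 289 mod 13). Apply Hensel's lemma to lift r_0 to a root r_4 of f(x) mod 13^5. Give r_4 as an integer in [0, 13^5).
r_4 = 371276 (mod 371293)

Hensel's recurrence: r_{i+1} = r_i − f(r_i)·(f′(r_i))^{-1} mod 13^{i+2}, with f′(x) = 2x. Iterate:
  r_0 = 9 (mod 13)
  r_1 = 152 (mod 169)
  r_2 = 2180 (mod 2197)
  r_3 = 28544 (mod 28561)
  r_4 = 371276 (mod 371293)
Final: r_4 = 371276, and one checks f(r_4) ≡ 0 mod 13^5.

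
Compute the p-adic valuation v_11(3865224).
v_11(3865224) = 5

v_11(n) is the largest exponent k such that 11^k divides n. Factor out: 3865224 = 11^5 · 24. (Sign doesn't affect v_p.) So v_11(3865224) = 5.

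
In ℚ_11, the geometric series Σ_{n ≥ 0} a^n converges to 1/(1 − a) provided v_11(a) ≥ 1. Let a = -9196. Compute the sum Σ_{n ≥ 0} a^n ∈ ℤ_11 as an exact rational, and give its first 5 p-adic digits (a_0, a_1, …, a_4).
Σ a^n = 1/(1 − a) = 1/9197;  first 5 digits = (1, 0, 1, 4, 0)

v_11(a) = 2 ≥ 1, so the series converges in ℤ_11 to 1/(1 − a) = 1/(1 − (-9196)) = 1/9197. Expand this rational in ℤ_11: compute digits iteratively via d_i = x_i mod 11, x_{i+1} = (x_i − d_i)/11. The first 5 digits are (1, 0, 1, 4, 0).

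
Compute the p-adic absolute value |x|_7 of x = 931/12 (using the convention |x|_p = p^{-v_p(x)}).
|931/12|_7 = 1/49

Step 1 — compute v_7(x) by factoring powers of 7 out of the numerator and denominator: v_7(931/12) = 2. Step 2 — apply |x|_p = p^{-v_p(x)} = 7^{-2} = 1/49.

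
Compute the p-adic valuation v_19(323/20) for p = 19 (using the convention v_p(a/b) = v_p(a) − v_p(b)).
v_19(323/20) = 1

Factor powers of 19 from the numerator and denominator of the reduced fraction: 323 = 19^1 · 17 and 20 = 19^0 · 20. Apply v_p(a/b) = v_p(a) − v_p(b): v_19(323/20) = 1 − 0 = 1.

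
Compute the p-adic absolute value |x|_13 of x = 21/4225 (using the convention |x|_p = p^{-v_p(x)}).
|21/4225|_13 = 169

Step 1 — compute v_13(x) by factoring powers of 13 out of the numerator and denominator: v_13(21/4225) = -2. Step 2 — apply |x|_p = p^{-v_p(x)} = 13^{2} = 169.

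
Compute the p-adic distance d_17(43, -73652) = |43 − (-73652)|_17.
d_17(43, -73652) = 1/4913

Step 1 — x − y = 43 − (-73652) = 73695. Step 2 — v_17(73695) = 3 (factor: 73695 = (17^3 · 15); the sign does not affect v_p). Step 3 — |x − y|_17 = 17^{-3} = 1/4913.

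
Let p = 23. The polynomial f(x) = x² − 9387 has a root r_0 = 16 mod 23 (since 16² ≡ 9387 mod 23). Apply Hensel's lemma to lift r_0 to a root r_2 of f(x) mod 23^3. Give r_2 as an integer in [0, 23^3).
r_2 = 9377 (mod 12167)

Hensel's recurrence: r_{i+1} = r_i − f(r_i)·(f′(r_i))^{-1} mod 23^{i+2}, with f′(x) = 2x. Iterate:
  r_0 = 16 (mod 23)
  r_1 = 384 (mod 529)
  r_2 = 9377 (mod 12167)
Final: r_2 = 9377, and one checks f(r_2) ≡ 0 mod 23^3.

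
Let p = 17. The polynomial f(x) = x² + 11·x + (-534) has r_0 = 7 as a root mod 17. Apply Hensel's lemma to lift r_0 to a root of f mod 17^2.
r_1 = 58 (mod 289)

Hensel: r_{i+1} = r_i − f(r_i)·(f′(r_i))^{-1} mod 17^{i+2}, f′(x) = 2x + 11. Iterate:
  r_0 = 7 (mod 17)
  r_1 = 58 (mod 289)
Final: r = 58 satisfies f(r) ≡ 0 mod 17^2.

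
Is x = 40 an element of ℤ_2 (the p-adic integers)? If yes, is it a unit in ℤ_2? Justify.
x ∈ ℤ_2 but not a unit; v_2(x) = 3 > 0

ℤ_2 = {x ∈ ℚ_2 : v_2(x) ≥ 0} and ℤ_2^× = {x ∈ ℤ_2 : v_2(x) = 0}. Here v_2(40) = v_2(num) − v_2(den) = 3; compare against these criteria.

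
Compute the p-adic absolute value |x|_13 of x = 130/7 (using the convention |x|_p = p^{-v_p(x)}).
|130/7|_13 = 1/13

Step 1 — compute v_13(x) by factoring powers of 13 out of the numerator and denominator: v_13(130/7) = 1. Step 2 — apply |x|_p = p^{-v_p(x)} = 13^{-1} = 1/13.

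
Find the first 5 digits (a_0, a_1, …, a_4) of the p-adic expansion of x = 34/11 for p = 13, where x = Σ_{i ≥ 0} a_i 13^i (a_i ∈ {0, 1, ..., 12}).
(a_0, …, a_4) = (9, 9, 4, 2, 1)

v_13(34/11) = 0 (numerator and denominator both coprime to 13), so x ∈ ℤ_13^×. Compute digits iteratively via a_i = x_i mod 13, x_{i+1} = (x_i − a_i)/13, with x_0 = x:
  x_0 = 34/11;  a_0 = 9;  x_1 = (x_0 − 9)/13 = -5/11
  x_1 = -5/11;  a_1 = 9;  x_2 = (x_1 − 9)/13 = -8/11
  x_2 = -8/11;  a_2 = 4;  x_3 = (x_2 − 4)/13 = -4/11
  x_3 = -4/11;  a_3 = 2;  x_4 = (x_3 − 2)/13 = -2/11
  x_4 = -2/11;  a_4 = 1;  x_5 = (x_4 − 1)/13 = -1/11
Digits: (9, 9, 4, 2, 1).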